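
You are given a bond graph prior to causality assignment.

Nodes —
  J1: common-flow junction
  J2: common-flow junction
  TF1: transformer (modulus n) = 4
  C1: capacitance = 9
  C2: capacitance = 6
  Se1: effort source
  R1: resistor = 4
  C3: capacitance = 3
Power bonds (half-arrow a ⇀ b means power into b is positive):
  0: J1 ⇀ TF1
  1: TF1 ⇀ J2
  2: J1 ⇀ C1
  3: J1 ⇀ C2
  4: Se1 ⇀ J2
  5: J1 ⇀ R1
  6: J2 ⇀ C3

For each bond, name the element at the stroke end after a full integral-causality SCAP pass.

#0 stroke at J1
#1 stroke at TF1
#2 stroke at J1
#3 stroke at J1
#4 stroke at J2
#5 stroke at R1
#6 stroke at J2

bond 4 stroke at J2  (source Se1 imposes e)
bond 2 stroke at J1  (C1 outputs effort q/C1)
bond 3 stroke at J1  (prefer integral on C2)
bond 6 stroke at J2  (prefer integral on C3)
bond 1 stroke at TF1  (closing 1-jn rule on J2)
bond 0 stroke at J1  (TF1 one-in-one-out from 1)
bond 5 stroke at R1  (only one flow-in slot at J1)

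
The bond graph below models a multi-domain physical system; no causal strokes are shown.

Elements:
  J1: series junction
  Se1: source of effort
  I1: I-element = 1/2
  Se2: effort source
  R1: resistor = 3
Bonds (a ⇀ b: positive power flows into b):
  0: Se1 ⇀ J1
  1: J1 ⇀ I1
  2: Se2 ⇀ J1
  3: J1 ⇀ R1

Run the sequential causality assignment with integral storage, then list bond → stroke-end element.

b0 stroke→J1  (Se1: effort source, stroke at far end)
b2 stroke→J1  (Se2: effort source, stroke at far end)
b1 stroke→I1  (prefer integral on I1)
b3 stroke→J1  (1-jn J1 has f-setter on 1)

b0 stroke at J1
b1 stroke at I1
b2 stroke at J1
b3 stroke at J1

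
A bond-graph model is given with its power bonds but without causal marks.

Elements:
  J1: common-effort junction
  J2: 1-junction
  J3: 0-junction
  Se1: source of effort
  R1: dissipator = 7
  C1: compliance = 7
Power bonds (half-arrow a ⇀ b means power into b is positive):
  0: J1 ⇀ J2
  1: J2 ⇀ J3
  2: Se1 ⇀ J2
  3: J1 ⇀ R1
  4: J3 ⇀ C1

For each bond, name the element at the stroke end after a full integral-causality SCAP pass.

bond 2 |J2  (Se1: effort source, stroke at far end)
bond 4 |J3  (C1: C, integral causality)
bond 1 |J2  (common-e at J3 fixed by 4)
bond 0 |J1  (only one flow-in slot at J2)
bond 3 |R1  (0-jn J1 has e-setter on 0)

bond 0 stroke→J1
bond 1 stroke→J2
bond 2 stroke→J2
bond 3 stroke→R1
bond 4 stroke→J3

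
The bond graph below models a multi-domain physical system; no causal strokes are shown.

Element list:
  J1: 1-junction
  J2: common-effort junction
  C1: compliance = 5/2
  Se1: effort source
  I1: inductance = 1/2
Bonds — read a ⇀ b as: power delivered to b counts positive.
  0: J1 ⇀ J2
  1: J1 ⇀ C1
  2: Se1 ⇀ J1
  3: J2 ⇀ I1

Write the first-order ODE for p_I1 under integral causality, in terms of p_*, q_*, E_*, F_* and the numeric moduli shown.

dp_I1/dt = E_Se1 - 2*q_C1/5

β2 stroke at J1  (Se1 fixes effort; stroke away)
β1 stroke at J1  (C1: C, integral causality)
β0 stroke at J2  (closing 1-jn rule on J1)
β3 stroke at I1  (common-e at J2 fixed by 0)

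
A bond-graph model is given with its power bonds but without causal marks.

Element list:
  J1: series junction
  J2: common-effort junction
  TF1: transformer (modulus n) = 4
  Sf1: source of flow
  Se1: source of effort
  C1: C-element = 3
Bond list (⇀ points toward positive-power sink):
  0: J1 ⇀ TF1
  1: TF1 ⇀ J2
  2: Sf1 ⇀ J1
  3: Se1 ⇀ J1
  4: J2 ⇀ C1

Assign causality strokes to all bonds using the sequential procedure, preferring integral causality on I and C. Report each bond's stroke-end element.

#0 stroke at J1
#1 stroke at TF1
#2 stroke at Sf1
#3 stroke at J1
#4 stroke at J2

bond 2 |Sf1  (Sf1: flow source, stroke at near end)
bond 3 |J1  (Se1 (Se) sets effort on bond)
bond 0 |J1  (1-jn J1 has f-setter on 2)
bond 1 |TF1  (through TF1, causality passes straight; one stroke at TF1)
bond 4 |J2  (only one effort-in slot at J2)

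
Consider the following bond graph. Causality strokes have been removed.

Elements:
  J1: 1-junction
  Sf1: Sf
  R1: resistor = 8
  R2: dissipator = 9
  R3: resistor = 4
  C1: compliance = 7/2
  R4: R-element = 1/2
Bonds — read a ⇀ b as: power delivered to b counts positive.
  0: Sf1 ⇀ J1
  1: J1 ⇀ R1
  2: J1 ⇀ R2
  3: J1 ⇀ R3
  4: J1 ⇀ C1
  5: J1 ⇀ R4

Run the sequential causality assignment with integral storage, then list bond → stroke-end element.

b0 →Sf1  (Sf1 fixes flow; stroke at Sf1)
b1 →J1  (1-jn J1 has f-setter on 0)
b2 →J1  (1-jn J1 has f-setter on 0)
b3 →J1  (common-f at J1 fixed by 0)
b4 →J1  (J1 flow already set via bond 0)
b5 →J1  (J1: bond 0 brought flow, rest push out)

b0 stroke at Sf1
b1 stroke at J1
b2 stroke at J1
b3 stroke at J1
b4 stroke at J1
b5 stroke at J1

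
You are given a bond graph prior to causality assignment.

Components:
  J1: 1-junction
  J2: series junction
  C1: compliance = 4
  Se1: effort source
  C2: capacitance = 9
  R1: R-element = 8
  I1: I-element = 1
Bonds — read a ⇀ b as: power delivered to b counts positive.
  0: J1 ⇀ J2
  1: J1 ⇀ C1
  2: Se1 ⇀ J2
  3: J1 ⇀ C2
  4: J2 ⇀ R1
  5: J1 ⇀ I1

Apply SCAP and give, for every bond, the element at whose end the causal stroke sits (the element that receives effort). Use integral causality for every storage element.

β2 stroke at J2  (source Se1 imposes e)
β1 stroke at J1  (prefer integral on C1)
β3 stroke at J1  (C2: C, integral causality)
β5 stroke at I1  (I1: I, integral causality)
β0 stroke at J1  (J1 flow already set via bond 5)
β4 stroke at J2  (common-f at J2 fixed by 0)

#0 →J1
#1 →J1
#2 →J2
#3 →J1
#4 →J2
#5 →I1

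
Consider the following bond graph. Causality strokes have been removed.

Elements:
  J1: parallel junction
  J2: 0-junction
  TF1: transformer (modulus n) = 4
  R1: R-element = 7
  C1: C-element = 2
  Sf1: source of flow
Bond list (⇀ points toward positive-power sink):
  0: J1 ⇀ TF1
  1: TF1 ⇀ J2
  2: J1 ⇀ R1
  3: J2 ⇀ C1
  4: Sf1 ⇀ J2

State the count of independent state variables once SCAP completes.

1  (C1 all integral)

b4 stroke at Sf1  (Sf1: flow source, stroke at near end)
b3 stroke at J2  (C1 outputs effort q/C1)
b1 stroke at TF1  (common-e at J2 fixed by 3)
b0 stroke at J1  (TF1 one-in-one-out from 1)
b2 stroke at R1  (0-jn J1 has e-setter on 0)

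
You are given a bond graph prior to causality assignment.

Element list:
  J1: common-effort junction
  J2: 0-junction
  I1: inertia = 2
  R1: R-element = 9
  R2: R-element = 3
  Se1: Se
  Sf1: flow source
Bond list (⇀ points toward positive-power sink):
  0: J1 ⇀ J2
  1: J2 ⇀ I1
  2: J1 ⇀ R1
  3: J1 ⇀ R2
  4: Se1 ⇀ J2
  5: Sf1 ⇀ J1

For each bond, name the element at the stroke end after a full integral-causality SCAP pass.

b4 |J2  (Se1 fixes effort; stroke away)
b5 |Sf1  (Sf1: flow source, stroke at near end)
b0 |J1  (0-jn J2 has e-setter on 4)
b1 |I1  (J2 effort already set via bond 4)
b2 |R1  (common-e at J1 fixed by 0)
b3 |R2  (common-e at J1 fixed by 0)

b0 stroke at J1
b1 stroke at I1
b2 stroke at R1
b3 stroke at R2
b4 stroke at J2
b5 stroke at Sf1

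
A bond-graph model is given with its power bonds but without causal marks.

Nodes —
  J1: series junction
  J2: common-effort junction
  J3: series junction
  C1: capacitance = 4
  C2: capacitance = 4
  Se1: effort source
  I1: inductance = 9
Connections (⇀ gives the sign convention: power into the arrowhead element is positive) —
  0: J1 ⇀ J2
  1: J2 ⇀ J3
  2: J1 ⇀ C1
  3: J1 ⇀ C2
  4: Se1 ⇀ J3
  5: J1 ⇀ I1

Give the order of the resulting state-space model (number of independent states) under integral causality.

#4 →J3  (Se1 (Se) sets effort on bond)
#1 →J2  (closing 1-jn rule on J3)
#0 →J1  (common-e at J2 fixed by 1)
#2 →J1  (prefer integral on C1)
#3 →J1  (C2: C, integral causality)
#5 →I1  (J1: last free bond brings flow in)

3  (C1, C2, I1 all integral)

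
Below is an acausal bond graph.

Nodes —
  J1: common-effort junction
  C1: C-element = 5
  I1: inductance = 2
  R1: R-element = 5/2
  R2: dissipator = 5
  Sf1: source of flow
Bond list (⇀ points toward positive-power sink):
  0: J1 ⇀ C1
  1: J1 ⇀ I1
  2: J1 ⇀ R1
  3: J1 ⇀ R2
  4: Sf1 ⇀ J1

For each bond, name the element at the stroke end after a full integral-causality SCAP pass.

bond 0 stroke→J1
bond 1 stroke→I1
bond 2 stroke→R1
bond 3 stroke→R2
bond 4 stroke→Sf1

β4 stroke at Sf1  (Sf1 fixes flow; stroke at Sf1)
β0 stroke at J1  (C1: C, integral causality)
β1 stroke at I1  (J1: bond 0 brought effort, rest push out)
β2 stroke at R1  (common-e at J1 fixed by 0)
β3 stroke at R2  (common-e at J1 fixed by 0)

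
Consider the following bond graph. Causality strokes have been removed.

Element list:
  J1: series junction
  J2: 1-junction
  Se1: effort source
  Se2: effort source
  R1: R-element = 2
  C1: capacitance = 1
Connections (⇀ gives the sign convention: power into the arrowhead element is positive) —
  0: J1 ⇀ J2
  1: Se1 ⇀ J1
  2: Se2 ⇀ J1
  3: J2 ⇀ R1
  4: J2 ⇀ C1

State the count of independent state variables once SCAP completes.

1  (C1 all integral)

bond 1 |J1  (Se1 fixes effort; stroke away)
bond 2 |J1  (Se2 fixes effort; stroke away)
bond 0 |J2  (J1: last free bond brings flow in)
bond 4 |J2  (prefer integral on C1)
bond 3 |R1  (J2: last free bond brings flow in)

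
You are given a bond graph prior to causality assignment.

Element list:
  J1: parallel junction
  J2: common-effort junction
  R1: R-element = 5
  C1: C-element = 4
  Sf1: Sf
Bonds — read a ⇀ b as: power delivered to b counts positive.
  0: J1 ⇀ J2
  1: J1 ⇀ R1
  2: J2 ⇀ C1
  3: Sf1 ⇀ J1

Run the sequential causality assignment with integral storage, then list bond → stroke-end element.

bond 3 stroke→Sf1  (Sf1: flow source, stroke at near end)
bond 2 stroke→J2  (C1: C, integral causality)
bond 0 stroke→J1  (J2 effort already set via bond 2)
bond 1 stroke→R1  (J1: bond 0 brought effort, rest push out)

β0 →J1
β1 →R1
β2 →J2
β3 →Sf1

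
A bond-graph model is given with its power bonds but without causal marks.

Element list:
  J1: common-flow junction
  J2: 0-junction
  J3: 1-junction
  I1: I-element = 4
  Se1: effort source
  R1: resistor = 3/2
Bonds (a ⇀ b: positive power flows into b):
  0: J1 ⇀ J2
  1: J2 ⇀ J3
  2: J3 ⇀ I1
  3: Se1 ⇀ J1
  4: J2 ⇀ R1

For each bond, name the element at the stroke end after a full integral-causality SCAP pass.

β3 stroke at J1  (Se1: effort source, stroke at far end)
β0 stroke at J2  (closing 1-jn rule on J1)
β1 stroke at J3  (0-jn J2 has e-setter on 0)
β4 stroke at R1  (common-e at J2 fixed by 0)
β2 stroke at I1  (J3: last free bond brings flow in)

β0 |J2
β1 |J3
β2 |I1
β3 |J1
β4 |R1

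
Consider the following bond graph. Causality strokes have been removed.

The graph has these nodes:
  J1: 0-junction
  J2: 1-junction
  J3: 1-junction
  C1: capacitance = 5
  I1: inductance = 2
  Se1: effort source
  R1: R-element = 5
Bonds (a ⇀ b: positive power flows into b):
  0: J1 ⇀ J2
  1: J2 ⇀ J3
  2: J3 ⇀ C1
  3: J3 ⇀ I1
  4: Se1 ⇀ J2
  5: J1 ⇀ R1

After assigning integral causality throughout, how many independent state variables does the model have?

bond 4 |J2  (Se1 fixes effort; stroke away)
bond 2 |J3  (prefer integral on C1)
bond 3 |I1  (I1 integral (f out))
bond 1 |J3  (J3 flow already set via bond 3)
bond 0 |J2  (J2 flow already set via bond 1)
bond 5 |J1  (J1: last free bond brings effort in)

2  (C1, I1 all integral)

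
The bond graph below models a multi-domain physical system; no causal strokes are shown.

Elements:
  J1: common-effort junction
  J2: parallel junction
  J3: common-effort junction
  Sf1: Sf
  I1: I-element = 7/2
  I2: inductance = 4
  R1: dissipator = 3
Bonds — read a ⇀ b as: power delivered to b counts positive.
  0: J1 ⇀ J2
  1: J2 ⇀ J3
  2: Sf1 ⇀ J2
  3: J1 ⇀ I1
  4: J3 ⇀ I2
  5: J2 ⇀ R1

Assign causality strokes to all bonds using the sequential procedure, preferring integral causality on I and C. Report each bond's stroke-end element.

bond 0 stroke at J1
bond 1 stroke at J3
bond 2 stroke at Sf1
bond 3 stroke at I1
bond 4 stroke at I2
bond 5 stroke at J2

#2 →Sf1  (Sf1: flow source, stroke at near end)
#3 →I1  (I1 integral (f out))
#0 →J1  (only one effort-in slot at J1)
#4 →I2  (prefer integral on I2)
#1 →J3  (J3: last free bond brings effort in)
#5 →J2  (J2: last free bond brings effort in)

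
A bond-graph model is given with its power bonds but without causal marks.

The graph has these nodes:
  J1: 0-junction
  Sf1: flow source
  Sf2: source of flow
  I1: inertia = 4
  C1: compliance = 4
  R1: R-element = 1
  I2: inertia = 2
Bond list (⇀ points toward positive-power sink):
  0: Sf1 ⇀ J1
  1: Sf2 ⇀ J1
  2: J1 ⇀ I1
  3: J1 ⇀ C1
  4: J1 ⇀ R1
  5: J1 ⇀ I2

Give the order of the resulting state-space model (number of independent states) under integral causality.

b0 stroke at Sf1  (Sf1 (Sf) sets flow on bond)
b1 stroke at Sf2  (Sf2 fixes flow; stroke at Sf2)
b2 stroke at I1  (prefer integral on I1)
b3 stroke at J1  (prefer integral on C1)
b4 stroke at R1  (0-jn J1 has e-setter on 3)
b5 stroke at I2  (common-e at J1 fixed by 3)

3  (C1, I1, I2 all integral)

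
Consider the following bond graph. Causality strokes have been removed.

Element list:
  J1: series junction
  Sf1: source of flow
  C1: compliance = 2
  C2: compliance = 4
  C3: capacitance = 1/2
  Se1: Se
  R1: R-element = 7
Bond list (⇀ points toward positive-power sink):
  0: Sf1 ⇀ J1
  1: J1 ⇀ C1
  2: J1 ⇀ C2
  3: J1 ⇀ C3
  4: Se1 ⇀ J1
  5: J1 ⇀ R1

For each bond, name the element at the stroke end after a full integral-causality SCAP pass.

#0 stroke→Sf1  (Sf1 (Sf) sets flow on bond)
#4 stroke→J1  (Se1 fixes effort; stroke away)
#1 stroke→J1  (1-jn J1 has f-setter on 0)
#2 stroke→J1  (common-f at J1 fixed by 0)
#3 stroke→J1  (J1: bond 0 brought flow, rest push out)
#5 stroke→J1  (common-f at J1 fixed by 0)

#0 stroke at Sf1
#1 stroke at J1
#2 stroke at J1
#3 stroke at J1
#4 stroke at J1
#5 stroke at J1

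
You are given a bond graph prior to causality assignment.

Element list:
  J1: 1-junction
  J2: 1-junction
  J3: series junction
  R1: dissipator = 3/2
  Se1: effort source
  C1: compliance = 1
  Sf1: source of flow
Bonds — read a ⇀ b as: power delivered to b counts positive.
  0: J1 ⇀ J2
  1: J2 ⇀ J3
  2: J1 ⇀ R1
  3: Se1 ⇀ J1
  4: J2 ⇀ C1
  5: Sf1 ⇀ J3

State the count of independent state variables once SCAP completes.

1  (C1 all integral)

b3 stroke→J1  (source Se1 imposes e)
b5 stroke→Sf1  (Sf1: flow source, stroke at near end)
b1 stroke→J3  (1-jn J3 has f-setter on 5)
b0 stroke→J2  (J2: bond 1 brought flow, rest push out)
b4 stroke→J2  (J2: bond 1 brought flow, rest push out)
b2 stroke→J1  (1-jn J1 has f-setter on 0)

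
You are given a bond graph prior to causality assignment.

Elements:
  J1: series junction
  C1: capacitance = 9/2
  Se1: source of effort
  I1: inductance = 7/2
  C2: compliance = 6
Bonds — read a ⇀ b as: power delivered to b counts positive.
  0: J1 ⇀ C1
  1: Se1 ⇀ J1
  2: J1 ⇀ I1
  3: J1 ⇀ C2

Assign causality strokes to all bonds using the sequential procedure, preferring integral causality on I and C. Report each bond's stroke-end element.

β1 |J1  (Se1 fixes effort; stroke away)
β0 |J1  (C1 integral (e out))
β2 |I1  (I1 integral (f out))
β3 |J1  (J1 flow already set via bond 2)

b0 |J1
b1 |J1
b2 |I1
b3 |J1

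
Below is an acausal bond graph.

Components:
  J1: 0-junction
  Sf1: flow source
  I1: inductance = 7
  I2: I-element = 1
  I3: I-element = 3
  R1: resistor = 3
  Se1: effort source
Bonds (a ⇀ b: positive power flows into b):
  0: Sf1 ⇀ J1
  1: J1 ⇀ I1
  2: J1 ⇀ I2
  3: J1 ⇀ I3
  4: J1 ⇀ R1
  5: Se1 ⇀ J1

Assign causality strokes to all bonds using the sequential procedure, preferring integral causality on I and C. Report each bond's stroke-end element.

b0 |Sf1
b1 |I1
b2 |I2
b3 |I3
b4 |R1
b5 |J1

#0 stroke at Sf1  (Sf1: flow source, stroke at near end)
#5 stroke at J1  (Se1: effort source, stroke at far end)
#1 stroke at I1  (0-jn J1 has e-setter on 5)
#2 stroke at I2  (0-jn J1 has e-setter on 5)
#3 stroke at I3  (0-jn J1 has e-setter on 5)
#4 stroke at R1  (common-e at J1 fixed by 5)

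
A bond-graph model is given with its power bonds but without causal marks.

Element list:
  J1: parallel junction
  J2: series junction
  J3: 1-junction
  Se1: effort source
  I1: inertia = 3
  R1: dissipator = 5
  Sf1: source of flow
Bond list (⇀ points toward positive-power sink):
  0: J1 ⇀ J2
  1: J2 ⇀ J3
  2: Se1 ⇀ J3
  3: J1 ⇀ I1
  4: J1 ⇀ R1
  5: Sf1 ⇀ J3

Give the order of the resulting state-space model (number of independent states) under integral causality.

1  (I1 all integral)

β2 →J3  (source Se1 imposes e)
β5 →Sf1  (Sf1 (Sf) sets flow on bond)
β1 →J3  (J3 flow already set via bond 5)
β0 →J2  (1-jn J2 has f-setter on 1)
β3 →I1  (I1: I, integral causality)
β4 →J1  (J1: last free bond brings effort in)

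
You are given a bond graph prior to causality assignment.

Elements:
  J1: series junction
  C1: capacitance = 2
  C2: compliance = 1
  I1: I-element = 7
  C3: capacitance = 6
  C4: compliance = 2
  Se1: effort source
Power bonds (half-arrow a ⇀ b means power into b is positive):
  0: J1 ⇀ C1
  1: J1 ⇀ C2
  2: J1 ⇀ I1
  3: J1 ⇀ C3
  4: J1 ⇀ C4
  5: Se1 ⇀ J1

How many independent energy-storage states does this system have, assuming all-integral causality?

5  (C1, C2, C3, C4, I1 all integral)

b5 |J1  (source Se1 imposes e)
b0 |J1  (C1: C, integral causality)
b1 |J1  (prefer integral on C2)
b2 |I1  (I1 integral (f out))
b3 |J1  (J1 flow already set via bond 2)
b4 |J1  (J1: bond 2 brought flow, rest push out)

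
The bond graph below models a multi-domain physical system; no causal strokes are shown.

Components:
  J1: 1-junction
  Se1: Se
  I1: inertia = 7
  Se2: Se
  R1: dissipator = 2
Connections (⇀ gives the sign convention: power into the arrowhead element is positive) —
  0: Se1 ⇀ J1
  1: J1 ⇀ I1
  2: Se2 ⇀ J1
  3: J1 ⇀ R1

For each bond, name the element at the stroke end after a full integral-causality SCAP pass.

#0 →J1
#1 →I1
#2 →J1
#3 →J1

#0 →J1  (Se1 fixes effort; stroke away)
#2 →J1  (Se2 fixes effort; stroke away)
#1 →I1  (I1 integral (f out))
#3 →J1  (1-jn J1 has f-setter on 1)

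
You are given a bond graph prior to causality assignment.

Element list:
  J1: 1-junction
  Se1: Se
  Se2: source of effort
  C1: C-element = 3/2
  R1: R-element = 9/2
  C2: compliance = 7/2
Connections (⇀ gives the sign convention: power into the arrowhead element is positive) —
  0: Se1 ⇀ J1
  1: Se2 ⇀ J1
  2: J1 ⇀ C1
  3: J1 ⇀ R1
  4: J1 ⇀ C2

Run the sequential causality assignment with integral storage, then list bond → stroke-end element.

b0 |J1
b1 |J1
b2 |J1
b3 |R1
b4 |J1

bond 0 →J1  (Se1 (Se) sets effort on bond)
bond 1 →J1  (Se2: effort source, stroke at far end)
bond 2 →J1  (C1 outputs effort q/C1)
bond 4 →J1  (C2 outputs effort q/C2)
bond 3 →R1  (closing 1-jn rule on J1)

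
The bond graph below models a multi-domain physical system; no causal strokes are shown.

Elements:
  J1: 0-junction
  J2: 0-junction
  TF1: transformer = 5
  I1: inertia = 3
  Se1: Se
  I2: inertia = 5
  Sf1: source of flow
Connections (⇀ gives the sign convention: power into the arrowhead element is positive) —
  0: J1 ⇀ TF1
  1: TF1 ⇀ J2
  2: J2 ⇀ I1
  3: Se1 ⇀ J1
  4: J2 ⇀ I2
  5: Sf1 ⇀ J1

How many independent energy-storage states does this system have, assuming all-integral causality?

2  (I1, I2 all integral)

bond 3 stroke at J1  (Se1: effort source, stroke at far end)
bond 5 stroke at Sf1  (Sf1 fixes flow; stroke at Sf1)
bond 0 stroke at TF1  (0-jn J1 has e-setter on 3)
bond 1 stroke at J2  (TF1: transformer flips bond 0)
bond 2 stroke at I1  (common-e at J2 fixed by 1)
bond 4 stroke at I2  (J2 effort already set via bond 1)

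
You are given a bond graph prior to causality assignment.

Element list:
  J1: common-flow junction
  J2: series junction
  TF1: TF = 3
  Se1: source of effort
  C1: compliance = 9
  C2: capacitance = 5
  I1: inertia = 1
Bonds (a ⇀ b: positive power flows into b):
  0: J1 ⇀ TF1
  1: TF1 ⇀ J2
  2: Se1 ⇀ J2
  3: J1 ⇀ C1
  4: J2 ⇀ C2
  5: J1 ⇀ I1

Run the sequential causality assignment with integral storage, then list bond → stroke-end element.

bond 0 →J1
bond 1 →TF1
bond 2 →J2
bond 3 →J1
bond 4 →J2
bond 5 →I1

bond 2 stroke→J2  (Se1 fixes effort; stroke away)
bond 3 stroke→J1  (C1 integral (e out))
bond 4 stroke→J2  (C2: C, integral causality)
bond 1 stroke→TF1  (only one flow-in slot at J2)
bond 0 stroke→J1  (through TF1, causality passes straight; one stroke at TF1)
bond 5 stroke→I1  (J1 needs exactly one f-in)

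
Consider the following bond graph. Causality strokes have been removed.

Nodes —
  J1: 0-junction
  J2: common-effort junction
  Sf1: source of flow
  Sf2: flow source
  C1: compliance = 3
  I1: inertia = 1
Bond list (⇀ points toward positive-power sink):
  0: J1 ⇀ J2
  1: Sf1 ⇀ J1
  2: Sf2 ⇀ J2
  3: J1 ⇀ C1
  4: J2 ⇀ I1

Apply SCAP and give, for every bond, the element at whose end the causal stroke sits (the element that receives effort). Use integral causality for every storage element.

b1 stroke at Sf1  (Sf1 fixes flow; stroke at Sf1)
b2 stroke at Sf2  (Sf2 (Sf) sets flow on bond)
b3 stroke at J1  (C1: C, integral causality)
b0 stroke at J2  (J1 effort already set via bond 3)
b4 stroke at I1  (J2: bond 0 brought effort, rest push out)

bond 0 stroke at J2
bond 1 stroke at Sf1
bond 2 stroke at Sf2
bond 3 stroke at J1
bond 4 stroke at I1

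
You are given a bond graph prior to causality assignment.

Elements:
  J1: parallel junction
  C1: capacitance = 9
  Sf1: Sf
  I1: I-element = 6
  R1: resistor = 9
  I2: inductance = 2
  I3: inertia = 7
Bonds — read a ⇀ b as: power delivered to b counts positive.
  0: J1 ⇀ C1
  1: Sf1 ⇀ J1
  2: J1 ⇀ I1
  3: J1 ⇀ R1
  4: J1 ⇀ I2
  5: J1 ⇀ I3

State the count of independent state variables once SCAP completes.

β1 stroke→Sf1  (Sf1 fixes flow; stroke at Sf1)
β0 stroke→J1  (C1 outputs effort q/C1)
β2 stroke→I1  (J1 effort already set via bond 0)
β3 stroke→R1  (J1 effort already set via bond 0)
β4 stroke→I2  (0-jn J1 has e-setter on 0)
β5 stroke→I3  (J1 effort already set via bond 0)

4  (C1, I1, I2, I3 all integral)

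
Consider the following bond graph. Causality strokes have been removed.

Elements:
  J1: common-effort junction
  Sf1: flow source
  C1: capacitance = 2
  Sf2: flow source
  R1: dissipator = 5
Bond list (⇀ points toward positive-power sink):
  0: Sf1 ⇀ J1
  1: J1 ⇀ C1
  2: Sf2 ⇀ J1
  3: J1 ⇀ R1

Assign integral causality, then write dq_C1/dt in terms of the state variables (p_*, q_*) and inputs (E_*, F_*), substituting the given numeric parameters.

dq_C1/dt = F_Sf1 + F_Sf2 - q_C1/10

bond 0 |Sf1  (source Sf1 imposes f)
bond 2 |Sf2  (Sf2 (Sf) sets flow on bond)
bond 1 |J1  (C1: C, integral causality)
bond 3 |R1  (0-jn J1 has e-setter on 1)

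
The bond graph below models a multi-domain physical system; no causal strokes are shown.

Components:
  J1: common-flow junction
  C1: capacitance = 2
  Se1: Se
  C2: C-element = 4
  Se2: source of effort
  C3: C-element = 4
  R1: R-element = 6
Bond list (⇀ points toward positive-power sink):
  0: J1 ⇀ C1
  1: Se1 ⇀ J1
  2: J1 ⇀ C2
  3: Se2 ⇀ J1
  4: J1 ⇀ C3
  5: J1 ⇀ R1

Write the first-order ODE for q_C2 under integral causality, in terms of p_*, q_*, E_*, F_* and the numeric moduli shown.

dq_C2/dt = E_Se1/6 + E_Se2/6 - q_C1/12 - q_C2/24 - q_C3/24

b1 |J1  (Se1: effort source, stroke at far end)
b3 |J1  (Se2 fixes effort; stroke away)
b0 |J1  (prefer integral on C1)
b2 |J1  (C2 integral (e out))
b4 |J1  (C3: C, integral causality)
b5 |R1  (J1: last free bond brings flow in)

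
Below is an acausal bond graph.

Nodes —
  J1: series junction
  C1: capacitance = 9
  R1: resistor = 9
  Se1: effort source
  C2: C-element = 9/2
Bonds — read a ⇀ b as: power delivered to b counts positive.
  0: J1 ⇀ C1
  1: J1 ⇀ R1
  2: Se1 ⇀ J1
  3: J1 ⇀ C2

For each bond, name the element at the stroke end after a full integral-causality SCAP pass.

β2 stroke at J1  (Se1: effort source, stroke at far end)
β0 stroke at J1  (C1: C, integral causality)
β3 stroke at J1  (C2 outputs effort q/C2)
β1 stroke at R1  (J1 needs exactly one f-in)

β0 stroke at J1
β1 stroke at R1
β2 stroke at J1
β3 stroke at J1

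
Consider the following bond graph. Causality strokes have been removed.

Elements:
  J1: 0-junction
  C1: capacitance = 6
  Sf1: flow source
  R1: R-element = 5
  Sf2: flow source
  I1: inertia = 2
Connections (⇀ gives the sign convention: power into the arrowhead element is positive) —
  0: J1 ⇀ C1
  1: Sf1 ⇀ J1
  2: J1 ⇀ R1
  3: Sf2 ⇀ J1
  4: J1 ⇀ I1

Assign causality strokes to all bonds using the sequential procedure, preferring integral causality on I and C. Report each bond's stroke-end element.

#1 stroke→Sf1  (source Sf1 imposes f)
#3 stroke→Sf2  (source Sf2 imposes f)
#0 stroke→J1  (prefer integral on C1)
#2 stroke→R1  (J1 effort already set via bond 0)
#4 stroke→I1  (common-e at J1 fixed by 0)

b0 |J1
b1 |Sf1
b2 |R1
b3 |Sf2
b4 |I1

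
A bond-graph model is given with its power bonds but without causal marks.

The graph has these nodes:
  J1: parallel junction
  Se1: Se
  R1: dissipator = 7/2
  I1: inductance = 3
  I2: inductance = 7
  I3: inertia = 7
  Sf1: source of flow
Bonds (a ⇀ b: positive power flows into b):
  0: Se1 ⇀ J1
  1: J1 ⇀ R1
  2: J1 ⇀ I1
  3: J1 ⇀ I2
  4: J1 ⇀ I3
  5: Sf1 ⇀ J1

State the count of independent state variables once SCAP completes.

b0 |J1  (Se1 fixes effort; stroke away)
b5 |Sf1  (Sf1: flow source, stroke at near end)
b1 |R1  (common-e at J1 fixed by 0)
b2 |I1  (J1 effort already set via bond 0)
b3 |I2  (common-e at J1 fixed by 0)
b4 |I3  (J1 effort already set via bond 0)

3  (I1, I2, I3 all integral)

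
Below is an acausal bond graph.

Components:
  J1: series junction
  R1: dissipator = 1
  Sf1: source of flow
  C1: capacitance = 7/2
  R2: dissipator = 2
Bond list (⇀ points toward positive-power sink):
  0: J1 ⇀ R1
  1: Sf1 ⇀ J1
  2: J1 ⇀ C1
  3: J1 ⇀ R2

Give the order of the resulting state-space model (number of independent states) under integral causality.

1  (C1 all integral)

β1 |Sf1  (Sf1 (Sf) sets flow on bond)
β0 |J1  (common-f at J1 fixed by 1)
β2 |J1  (common-f at J1 fixed by 1)
β3 |J1  (J1 flow already set via bond 1)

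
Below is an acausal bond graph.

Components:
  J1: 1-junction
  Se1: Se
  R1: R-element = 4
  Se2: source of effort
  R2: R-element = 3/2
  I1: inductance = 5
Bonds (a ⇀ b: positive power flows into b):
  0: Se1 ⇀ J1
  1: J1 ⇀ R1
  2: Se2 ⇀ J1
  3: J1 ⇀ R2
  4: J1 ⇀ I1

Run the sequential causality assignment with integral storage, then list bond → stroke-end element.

b0 stroke at J1
b1 stroke at J1
b2 stroke at J1
b3 stroke at J1
b4 stroke at I1

bond 0 |J1  (source Se1 imposes e)
bond 2 |J1  (Se2: effort source, stroke at far end)
bond 4 |I1  (prefer integral on I1)
bond 1 |J1  (J1 flow already set via bond 4)
bond 3 |J1  (J1 flow already set via bond 4)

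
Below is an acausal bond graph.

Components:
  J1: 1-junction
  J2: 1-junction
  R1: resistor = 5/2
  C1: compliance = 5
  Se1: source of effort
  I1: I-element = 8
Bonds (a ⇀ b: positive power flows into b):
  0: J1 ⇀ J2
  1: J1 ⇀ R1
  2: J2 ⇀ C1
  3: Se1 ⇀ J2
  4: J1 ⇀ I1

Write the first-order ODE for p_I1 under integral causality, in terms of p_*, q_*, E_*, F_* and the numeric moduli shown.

b3 stroke→J2  (source Se1 imposes e)
b2 stroke→J2  (C1 outputs effort q/C1)
b0 stroke→J1  (J2: last free bond brings flow in)
b4 stroke→I1  (I1 integral (f out))
b1 stroke→J1  (J1 flow already set via bond 4)

dp_I1/dt = E_Se1 - 5*p_I1/16 - q_C1/5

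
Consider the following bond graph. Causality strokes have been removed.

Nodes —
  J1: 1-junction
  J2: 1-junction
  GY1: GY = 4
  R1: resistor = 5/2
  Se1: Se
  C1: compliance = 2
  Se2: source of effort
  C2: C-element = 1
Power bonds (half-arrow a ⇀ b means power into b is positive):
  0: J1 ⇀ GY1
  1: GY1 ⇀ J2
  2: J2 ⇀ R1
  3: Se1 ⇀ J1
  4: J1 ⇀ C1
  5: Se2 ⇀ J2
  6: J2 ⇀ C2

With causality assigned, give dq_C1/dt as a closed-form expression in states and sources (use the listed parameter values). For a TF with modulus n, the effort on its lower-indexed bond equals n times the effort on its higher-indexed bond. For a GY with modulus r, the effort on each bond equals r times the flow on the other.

β3 stroke at J1  (Se1 (Se) sets effort on bond)
β5 stroke at J2  (Se2: effort source, stroke at far end)
β4 stroke at J1  (C1 integral (e out))
β0 stroke at GY1  (closing 1-jn rule on J1)
β1 stroke at GY1  (GY1: gyrator matches bond 0)
β2 stroke at J2  (common-f at J2 fixed by 1)
β6 stroke at J2  (common-f at J2 fixed by 1)

dq_C1/dt = 5*E_Se1/32 - E_Se2/4 - 5*q_C1/64 + q_C2/4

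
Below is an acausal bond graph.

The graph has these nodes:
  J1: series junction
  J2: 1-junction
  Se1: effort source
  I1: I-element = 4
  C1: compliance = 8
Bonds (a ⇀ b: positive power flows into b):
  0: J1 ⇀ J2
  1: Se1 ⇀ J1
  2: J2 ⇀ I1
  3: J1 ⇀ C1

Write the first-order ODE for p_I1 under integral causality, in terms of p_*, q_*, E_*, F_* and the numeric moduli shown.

dp_I1/dt = E_Se1 - q_C1/8

bond 1 |J1  (Se1: effort source, stroke at far end)
bond 2 |I1  (I1: I, integral causality)
bond 0 |J2  (common-f at J2 fixed by 2)
bond 3 |J1  (J1: bond 0 brought flow, rest push out)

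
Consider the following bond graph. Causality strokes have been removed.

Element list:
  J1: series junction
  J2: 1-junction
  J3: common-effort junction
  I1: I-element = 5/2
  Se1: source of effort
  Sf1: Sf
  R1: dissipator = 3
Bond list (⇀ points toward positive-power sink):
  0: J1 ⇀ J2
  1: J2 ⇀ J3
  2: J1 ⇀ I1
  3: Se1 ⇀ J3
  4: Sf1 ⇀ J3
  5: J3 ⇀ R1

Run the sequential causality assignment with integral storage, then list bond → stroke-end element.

#0 |J1
#1 |J2
#2 |I1
#3 |J3
#4 |Sf1
#5 |R1

b3 |J3  (Se1: effort source, stroke at far end)
b4 |Sf1  (source Sf1 imposes f)
b1 |J2  (J3 effort already set via bond 3)
b5 |R1  (J3: bond 3 brought effort, rest push out)
b0 |J1  (J2 needs exactly one f-in)
b2 |I1  (J1: last free bond brings flow in)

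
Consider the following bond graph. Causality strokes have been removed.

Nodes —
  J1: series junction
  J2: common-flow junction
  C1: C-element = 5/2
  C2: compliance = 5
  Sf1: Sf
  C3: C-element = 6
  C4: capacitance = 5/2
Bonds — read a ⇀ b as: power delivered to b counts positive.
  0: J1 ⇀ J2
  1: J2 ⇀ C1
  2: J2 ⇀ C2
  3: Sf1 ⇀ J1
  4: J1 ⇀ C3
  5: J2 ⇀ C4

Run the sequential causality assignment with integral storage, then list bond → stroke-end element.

b3 stroke→Sf1  (Sf1 fixes flow; stroke at Sf1)
b0 stroke→J1  (1-jn J1 has f-setter on 3)
b4 stroke→J1  (common-f at J1 fixed by 3)
b1 stroke→J2  (J2 flow already set via bond 0)
b2 stroke→J2  (J2 flow already set via bond 0)
b5 stroke→J2  (common-f at J2 fixed by 0)

b0 stroke→J1
b1 stroke→J2
b2 stroke→J2
b3 stroke→Sf1
b4 stroke→J1
b5 stroke→J2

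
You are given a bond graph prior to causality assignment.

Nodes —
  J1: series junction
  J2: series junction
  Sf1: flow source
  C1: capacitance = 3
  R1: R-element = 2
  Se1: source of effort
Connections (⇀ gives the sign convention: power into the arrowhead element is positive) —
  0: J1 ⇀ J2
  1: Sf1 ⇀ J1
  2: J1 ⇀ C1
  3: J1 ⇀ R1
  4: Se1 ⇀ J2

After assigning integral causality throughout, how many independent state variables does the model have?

bond 1 →Sf1  (Sf1: flow source, stroke at near end)
bond 4 →J2  (source Se1 imposes e)
bond 0 →J1  (common-f at J1 fixed by 1)
bond 2 →J1  (1-jn J1 has f-setter on 1)
bond 3 →J1  (1-jn J1 has f-setter on 1)

1  (C1 all integral)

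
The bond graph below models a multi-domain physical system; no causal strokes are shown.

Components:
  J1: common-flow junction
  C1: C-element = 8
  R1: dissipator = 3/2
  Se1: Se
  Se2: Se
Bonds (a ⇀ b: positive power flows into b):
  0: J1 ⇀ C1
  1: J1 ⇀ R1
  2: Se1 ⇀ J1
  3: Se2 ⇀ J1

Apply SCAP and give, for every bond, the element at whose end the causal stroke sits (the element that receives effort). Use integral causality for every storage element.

#2 |J1  (Se1 (Se) sets effort on bond)
#3 |J1  (Se2 (Se) sets effort on bond)
#0 |J1  (C1 integral (e out))
#1 |R1  (J1: last free bond brings flow in)

b0 |J1
b1 |R1
b2 |J1
b3 |J1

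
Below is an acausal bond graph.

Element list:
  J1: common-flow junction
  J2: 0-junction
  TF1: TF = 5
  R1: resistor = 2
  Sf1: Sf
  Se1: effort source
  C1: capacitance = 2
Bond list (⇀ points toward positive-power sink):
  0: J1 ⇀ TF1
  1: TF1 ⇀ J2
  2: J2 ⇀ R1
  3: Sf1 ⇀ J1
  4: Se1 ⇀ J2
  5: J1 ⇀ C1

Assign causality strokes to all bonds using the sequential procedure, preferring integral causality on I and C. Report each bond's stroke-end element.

b3 stroke at Sf1  (Sf1 (Sf) sets flow on bond)
b4 stroke at J2  (source Se1 imposes e)
b0 stroke at J1  (common-f at J1 fixed by 3)
b5 stroke at J1  (J1 flow already set via bond 3)
b1 stroke at TF1  (0-jn J2 has e-setter on 4)
b2 stroke at R1  (0-jn J2 has e-setter on 4)

#0 |J1
#1 |TF1
#2 |R1
#3 |Sf1
#4 |J2
#5 |J1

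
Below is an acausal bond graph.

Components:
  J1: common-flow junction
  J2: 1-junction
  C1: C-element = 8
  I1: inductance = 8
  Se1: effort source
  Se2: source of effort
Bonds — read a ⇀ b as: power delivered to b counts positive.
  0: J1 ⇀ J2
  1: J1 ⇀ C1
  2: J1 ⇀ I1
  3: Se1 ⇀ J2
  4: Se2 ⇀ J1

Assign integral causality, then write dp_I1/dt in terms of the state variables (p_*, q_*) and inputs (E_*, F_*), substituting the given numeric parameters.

dp_I1/dt = E_Se1 + E_Se2 - q_C1/8

β3 |J2  (Se1 fixes effort; stroke away)
β4 |J1  (source Se2 imposes e)
β0 |J1  (J2 needs exactly one f-in)
β1 |J1  (C1: C, integral causality)
β2 |I1  (J1 needs exactly one f-in)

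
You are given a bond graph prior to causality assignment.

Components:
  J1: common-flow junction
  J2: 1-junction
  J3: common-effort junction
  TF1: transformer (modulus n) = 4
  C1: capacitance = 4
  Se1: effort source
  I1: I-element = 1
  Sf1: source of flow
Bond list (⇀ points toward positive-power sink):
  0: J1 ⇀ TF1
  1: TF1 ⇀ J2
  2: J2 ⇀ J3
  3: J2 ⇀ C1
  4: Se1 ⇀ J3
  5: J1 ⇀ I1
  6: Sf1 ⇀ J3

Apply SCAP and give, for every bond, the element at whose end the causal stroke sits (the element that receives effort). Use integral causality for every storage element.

bond 4 →J3  (Se1: effort source, stroke at far end)
bond 6 →Sf1  (Sf1: flow source, stroke at near end)
bond 2 →J2  (common-e at J3 fixed by 4)
bond 3 →J2  (prefer integral on C1)
bond 1 →TF1  (only one flow-in slot at J2)
bond 0 →J1  (TF1 one-in-one-out from 1)
bond 5 →I1  (J1 needs exactly one f-in)

bond 0 stroke at J1
bond 1 stroke at TF1
bond 2 stroke at J2
bond 3 stroke at J2
bond 4 stroke at J3
bond 5 stroke at I1
bond 6 stroke at Sf1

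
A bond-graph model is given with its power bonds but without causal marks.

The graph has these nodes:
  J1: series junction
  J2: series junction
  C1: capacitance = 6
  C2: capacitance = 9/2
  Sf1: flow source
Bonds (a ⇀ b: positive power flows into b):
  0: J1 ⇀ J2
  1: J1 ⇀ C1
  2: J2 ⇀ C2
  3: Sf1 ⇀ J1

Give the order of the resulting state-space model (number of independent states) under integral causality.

2  (C1, C2 all integral)

#3 |Sf1  (Sf1 (Sf) sets flow on bond)
#0 |J1  (common-f at J1 fixed by 3)
#1 |J1  (1-jn J1 has f-setter on 3)
#2 |J2  (J2 flow already set via bond 0)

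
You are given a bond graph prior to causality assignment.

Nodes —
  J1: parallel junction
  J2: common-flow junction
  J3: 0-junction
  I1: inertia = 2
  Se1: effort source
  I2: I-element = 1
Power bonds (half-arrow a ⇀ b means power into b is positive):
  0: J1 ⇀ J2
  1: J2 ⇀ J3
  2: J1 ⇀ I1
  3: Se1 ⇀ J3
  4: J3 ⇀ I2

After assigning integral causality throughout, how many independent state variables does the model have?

2  (I1, I2 all integral)

#3 |J3  (Se1 fixes effort; stroke away)
#1 |J2  (J3 effort already set via bond 3)
#4 |I2  (J3 effort already set via bond 3)
#0 |J1  (J2: last free bond brings flow in)
#2 |I1  (0-jn J1 has e-setter on 0)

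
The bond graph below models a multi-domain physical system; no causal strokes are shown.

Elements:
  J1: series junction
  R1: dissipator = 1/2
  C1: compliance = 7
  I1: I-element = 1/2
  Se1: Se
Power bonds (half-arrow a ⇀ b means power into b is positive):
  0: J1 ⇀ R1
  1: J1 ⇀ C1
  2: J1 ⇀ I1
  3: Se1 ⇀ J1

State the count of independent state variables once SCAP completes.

2  (C1, I1 all integral)

β3 stroke→J1  (Se1 (Se) sets effort on bond)
β1 stroke→J1  (C1: C, integral causality)
β2 stroke→I1  (I1 outputs flow p/I1)
β0 stroke→J1  (J1 flow already set via bond 2)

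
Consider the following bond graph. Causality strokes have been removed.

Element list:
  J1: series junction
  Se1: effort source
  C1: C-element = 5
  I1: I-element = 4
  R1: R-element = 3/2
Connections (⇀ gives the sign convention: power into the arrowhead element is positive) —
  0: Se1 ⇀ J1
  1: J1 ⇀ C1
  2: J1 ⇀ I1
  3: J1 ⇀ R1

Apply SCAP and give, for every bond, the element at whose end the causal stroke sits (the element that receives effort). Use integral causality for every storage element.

β0 →J1  (Se1 (Se) sets effort on bond)
β1 →J1  (C1 outputs effort q/C1)
β2 →I1  (I1 outputs flow p/I1)
β3 →J1  (J1: bond 2 brought flow, rest push out)

bond 0 |J1
bond 1 |J1
bond 2 |I1
bond 3 |J1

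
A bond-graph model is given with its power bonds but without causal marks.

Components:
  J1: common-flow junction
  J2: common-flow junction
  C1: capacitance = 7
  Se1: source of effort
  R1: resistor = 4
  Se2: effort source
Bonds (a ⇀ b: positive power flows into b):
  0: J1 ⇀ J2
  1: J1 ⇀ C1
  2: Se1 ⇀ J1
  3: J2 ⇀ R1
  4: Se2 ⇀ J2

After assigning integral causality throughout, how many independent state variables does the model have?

b2 stroke at J1  (Se1 fixes effort; stroke away)
b4 stroke at J2  (Se2 fixes effort; stroke away)
b1 stroke at J1  (C1: C, integral causality)
b0 stroke at J2  (closing 1-jn rule on J1)
b3 stroke at R1  (only one flow-in slot at J2)

1  (C1 all integral)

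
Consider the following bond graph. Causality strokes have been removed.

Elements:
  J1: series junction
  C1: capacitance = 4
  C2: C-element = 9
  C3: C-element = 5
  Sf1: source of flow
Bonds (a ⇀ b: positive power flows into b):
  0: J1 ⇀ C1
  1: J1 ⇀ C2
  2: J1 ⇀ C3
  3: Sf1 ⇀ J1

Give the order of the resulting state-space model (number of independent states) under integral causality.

3  (C1, C2, C3 all integral)

#3 |Sf1  (Sf1: flow source, stroke at near end)
#0 |J1  (1-jn J1 has f-setter on 3)
#1 |J1  (1-jn J1 has f-setter on 3)
#2 |J1  (1-jn J1 has f-setter on 3)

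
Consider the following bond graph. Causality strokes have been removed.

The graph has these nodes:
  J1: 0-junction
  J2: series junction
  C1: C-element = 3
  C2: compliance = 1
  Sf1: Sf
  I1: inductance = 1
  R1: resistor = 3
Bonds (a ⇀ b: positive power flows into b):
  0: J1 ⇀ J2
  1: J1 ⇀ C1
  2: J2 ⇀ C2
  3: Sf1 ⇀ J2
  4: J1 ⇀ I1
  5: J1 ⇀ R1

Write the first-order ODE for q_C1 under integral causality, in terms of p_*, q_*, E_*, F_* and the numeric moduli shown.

bond 3 stroke at Sf1  (source Sf1 imposes f)
bond 0 stroke at J2  (J2: bond 3 brought flow, rest push out)
bond 2 stroke at J2  (common-f at J2 fixed by 3)
bond 1 stroke at J1  (C1: C, integral causality)
bond 4 stroke at I1  (J1 effort already set via bond 1)
bond 5 stroke at R1  (0-jn J1 has e-setter on 1)

dq_C1/dt = -F_Sf1 - p_I1 - q_C1/9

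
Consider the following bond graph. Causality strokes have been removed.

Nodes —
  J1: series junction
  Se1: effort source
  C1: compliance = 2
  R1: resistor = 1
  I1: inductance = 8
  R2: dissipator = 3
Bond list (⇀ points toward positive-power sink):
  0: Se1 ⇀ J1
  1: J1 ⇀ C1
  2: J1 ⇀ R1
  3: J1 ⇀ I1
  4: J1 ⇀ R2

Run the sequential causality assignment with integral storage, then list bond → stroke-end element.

bond 0 stroke at J1  (Se1 fixes effort; stroke away)
bond 1 stroke at J1  (C1 integral (e out))
bond 3 stroke at I1  (I1 integral (f out))
bond 2 stroke at J1  (J1 flow already set via bond 3)
bond 4 stroke at J1  (J1 flow already set via bond 3)

#0 |J1
#1 |J1
#2 |J1
#3 |I1
#4 |J1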